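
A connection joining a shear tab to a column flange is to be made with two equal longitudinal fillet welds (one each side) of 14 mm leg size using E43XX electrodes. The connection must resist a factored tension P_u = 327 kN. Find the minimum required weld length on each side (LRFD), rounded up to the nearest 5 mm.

L = 90 mm on each side

E43XX → F_EXX = 430 MPa.
Throat t_e = 0.707 × 14 = 9.898 mm.
φr_n = 0.75 × 0.6 × 430 × 9.898 × 10⁻³ = 1.915 kN/mm.
L_req = P_u / φr_n = 327 / 1.915 = 170.7 mm total.
Per side: 170.7 / 2 = 85.37 mm.
Round up → use L = 90 mm on each side.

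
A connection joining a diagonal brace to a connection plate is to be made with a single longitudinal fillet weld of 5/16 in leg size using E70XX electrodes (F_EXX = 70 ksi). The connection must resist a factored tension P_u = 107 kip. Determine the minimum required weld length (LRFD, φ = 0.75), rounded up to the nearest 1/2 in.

L = 15.5 in

Throat t_e = 0.707 × 0.3125 = 0.2209 in.
φr_n = 0.75 × 0.6 × 70 × 0.2209 = 6.96 kip/in.
L_req = P_u / φr_n = 107 / 6.96 = 15.37 in total.
Round up → use L = 15.5 in.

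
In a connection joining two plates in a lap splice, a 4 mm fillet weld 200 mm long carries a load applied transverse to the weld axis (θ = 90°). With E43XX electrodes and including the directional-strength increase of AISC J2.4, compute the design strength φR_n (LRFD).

E43XX → F_EXX = 430 MPa.
t_e = 0.707 × 4 = 2.828 mm; A_we = 2.828 × 200 = 565.6 mm².
Directional factor: 1.0 + 0.5 sin^1.5(90°) = 1.5.
F_nw = 0.6 × 430 × 1.5 = 387 MPa.
φR_n = 0.75 × 387 × 565.6 × 10⁻³ = 164.2 kN.

φR_n ≈ 164 kN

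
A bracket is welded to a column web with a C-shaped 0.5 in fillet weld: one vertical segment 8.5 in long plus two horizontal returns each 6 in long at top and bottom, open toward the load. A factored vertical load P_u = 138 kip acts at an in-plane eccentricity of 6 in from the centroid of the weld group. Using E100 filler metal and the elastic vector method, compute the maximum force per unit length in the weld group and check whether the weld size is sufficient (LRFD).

f_max ≈ 19.6 kip/in; NOT adequate

E100XX → F_EXX = 100 ksi.
Total weld length L_w = 20.5 in. Treat welds as unit-width lines.
Centroid: x̄ = 2×6×3 / 20.5 = 1.756 in from the vertical weld.
Polar moment about centroid: J = I_x + I_y = [8.5³/12 + 2×6×4.25²] + [8.5×1.756² + 2(6³/12 + 6×1.244²)] = 348.7 in³.
Direct shear f_v = P/L_w = 138 / 20.5 = 6.732 kip/in (vertical).
Torsion M = P·e = 138 × 6 = 828 kip·in.
Critical point at (x, y) = (4.244, 4.25) from centroid. f_tx = M·y/J = 10.09 kip/in; f_ty = M·x/J = 10.08 kip/in.
Resultant f_max = √[f_tx² + (f_v + f_ty)²] = √[10.09² + (6.732 + 10.08)²] = 19.61 kip/in.
Capacity per unit length: φr_n = 0.75 × 0.6 × 100 × (0.707 × 0.5) = 15.91 kip/in.
19.61 > 15.91 → NOT adequate.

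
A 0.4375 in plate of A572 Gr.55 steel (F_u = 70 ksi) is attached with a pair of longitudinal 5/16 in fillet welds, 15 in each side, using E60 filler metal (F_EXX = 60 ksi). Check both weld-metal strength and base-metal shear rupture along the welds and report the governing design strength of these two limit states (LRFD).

t_e = 0.707 × 0.3125 = 0.2209 in; L = 30 in.
Weld metal: φR_n = 0.75 × 0.6 × 60 × 0.2209 × 30 = 179 kip.
Base metal (shear rupture): φR_n = 0.75 × 0.6 × 70 × 0.4375 × 30 = 413.4 kip.
Governing: weld metal.

φR_n ≈ 179 kip (weld metal governs)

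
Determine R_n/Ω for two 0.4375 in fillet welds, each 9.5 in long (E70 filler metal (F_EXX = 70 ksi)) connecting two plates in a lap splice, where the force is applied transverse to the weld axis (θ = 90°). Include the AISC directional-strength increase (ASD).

R_n/Ω ≈ 185 kip

t_e = 0.707 × 0.4375 = 0.3093 in; A_we = 0.3093 × 19 = 5.877 in².
Directional factor: 1.0 + 0.5 sin^1.5(90°) = 1.5.
F_nw = 0.6 × 70 × 1.5 = 63 ksi.
R_n/Ω = (63 × 5.877) / 2.0 = 185.1 kip.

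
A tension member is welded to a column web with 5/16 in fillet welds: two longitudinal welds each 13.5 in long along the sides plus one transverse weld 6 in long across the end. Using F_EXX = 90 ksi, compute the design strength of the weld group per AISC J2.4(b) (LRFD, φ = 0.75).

t_e = 0.707 × 0.3125 = 0.2209 in.
R_nwl = 0.6 × 90 × 0.2209 × 27 = 322.1 kips (longitudinal, 2 welds).
R_nwt = 0.6 × 90 × 0.2209 × 6 = 71.58 kips (transverse, base value).
(i) R_nwl + R_nwt = 393.7 kips; (ii) 0.85 R_nwl + 1.5 R_nwt = 381.2 kips.
R_n = max = 393.7 kips [governs: (i)]; φR_n = 295.3 kips.

φR_n ≈ 295 kips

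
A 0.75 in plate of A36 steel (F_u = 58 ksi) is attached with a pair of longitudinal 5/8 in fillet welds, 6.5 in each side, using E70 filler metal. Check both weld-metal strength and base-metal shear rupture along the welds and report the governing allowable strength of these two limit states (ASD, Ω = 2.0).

E70XX → F_EXX = 70 ksi.
t_e = 0.707 × 0.625 = 0.4419 in; L = 13 in.
Weld metal: R_n/Ω = (1/2.0) × 0.6 × 70 × 0.4419 × 13 = 120.6 kip.
Base metal (shear rupture): R_n/Ω = (1/2.0) × 0.6 × 58 × 0.75 × 13 = 169.6 kip.
Governing: weld metal.

R_n/Ω ≈ 121 kip (weld metal governs)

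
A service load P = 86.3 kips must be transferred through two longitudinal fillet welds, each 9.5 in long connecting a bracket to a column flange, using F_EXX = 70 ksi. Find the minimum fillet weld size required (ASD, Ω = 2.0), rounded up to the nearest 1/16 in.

w = 5/16 in

Total weld length L = 19 in.
Required throat t_e = P × Ω / (0.6 F_EXX × L) = 86.3 × 2.0 / (0.6 × 70 × 19) = 0.2163 in.
Required leg w = t_e / 0.707 = 0.3059 in → use 5/16 in.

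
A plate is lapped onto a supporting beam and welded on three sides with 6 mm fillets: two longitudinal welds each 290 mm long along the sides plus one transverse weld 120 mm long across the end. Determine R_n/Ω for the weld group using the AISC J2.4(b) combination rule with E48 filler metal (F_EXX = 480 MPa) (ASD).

R_n/Ω ≈ 428 kN

t_e = 0.707 × 6 = 4.242 mm.
R_nwl = 0.6 × 480 × 4.242 × 580 × 10⁻³ = 708.6 kN (longitudinal, 2 welds).
R_nwt = 0.6 × 480 × 4.242 × 120 × 10⁻³ = 146.6 kN (transverse, base value).
(i) R_nwl + R_nwt = 855.2 kN; (ii) 0.85 R_nwl + 1.5 R_nwt = 822.2 kN.
R_n = max = 855.2 kN [governs: (i)]; R_n/Ω = 427.6 kN.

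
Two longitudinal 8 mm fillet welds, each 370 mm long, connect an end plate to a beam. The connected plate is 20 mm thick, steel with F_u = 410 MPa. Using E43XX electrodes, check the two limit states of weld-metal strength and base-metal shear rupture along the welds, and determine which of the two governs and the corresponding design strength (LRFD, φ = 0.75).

E43XX → F_EXX = 430 MPa.
t_e = 0.707 × 8 = 5.656 mm; L = 740 mm.
Weld metal: φR_n = 0.75 × 0.6 × 430 × 5.656 × 740 × 10⁻³ = 809.9 kN.
Base metal (shear rupture): φR_n = 0.75 × 0.6 × 410 × 20 × 740 × 10⁻³ = 2731 kN.
Governing: weld metal.

φR_n ≈ 810 kN (weld metal governs)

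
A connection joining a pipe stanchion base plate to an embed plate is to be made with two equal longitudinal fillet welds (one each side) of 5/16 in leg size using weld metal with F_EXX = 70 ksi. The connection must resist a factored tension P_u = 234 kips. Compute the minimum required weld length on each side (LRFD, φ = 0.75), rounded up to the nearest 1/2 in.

L = 17 in on each side

Throat t_e = 0.707 × 0.3125 = 0.2209 in.
φr_n = 0.75 × 0.6 × 70 × 0.2209 = 6.96 kips/in.
L_req = P_u / φr_n = 234 / 6.96 = 33.62 in total.
Per side: 33.62 / 2 = 16.81 in.
Round up → use L = 17 in on each side.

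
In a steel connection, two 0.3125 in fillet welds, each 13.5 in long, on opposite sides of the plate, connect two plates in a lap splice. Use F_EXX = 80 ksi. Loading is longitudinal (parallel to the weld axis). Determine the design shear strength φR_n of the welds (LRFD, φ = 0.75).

φR_n ≈ 215 kip

Effective throat t_e = 0.707 × 0.3125 = 0.2209 in.
Total length L = 27 in; A_we = 0.2209 × 27 = 5.965 in².
F_nw = 0.6 F_EXX = 0.6 × 80 = 48 ksi.
φR_n = 0.75 × 48 × 5.965 = 214.8 kip.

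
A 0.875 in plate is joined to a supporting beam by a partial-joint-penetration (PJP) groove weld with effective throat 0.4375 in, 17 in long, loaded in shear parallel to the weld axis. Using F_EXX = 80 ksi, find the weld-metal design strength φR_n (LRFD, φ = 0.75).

Effective throat (given) t_e = 0.4375 in.
A_we = 0.4375 × 17 = 7.438 in².
F_nw = 0.6 F_EXX = 48 ksi.
φR_n = 0.75 × 48 × 7.438 = 267.8 kips.

φR_n ≈ 268 kips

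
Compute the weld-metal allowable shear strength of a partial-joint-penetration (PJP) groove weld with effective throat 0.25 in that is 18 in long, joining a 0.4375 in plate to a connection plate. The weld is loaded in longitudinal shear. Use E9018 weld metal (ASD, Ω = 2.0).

E90XX → F_EXX = 90 ksi.
Effective throat (given) t_e = 0.25 in.
A_we = 0.25 × 18 = 4.5 in².
F_nw = 0.6 F_EXX = 54 ksi.
R_n/Ω = (54 × 4.5) / 2.0 = 121.5 kips.

R_n/Ω ≈ 122 kips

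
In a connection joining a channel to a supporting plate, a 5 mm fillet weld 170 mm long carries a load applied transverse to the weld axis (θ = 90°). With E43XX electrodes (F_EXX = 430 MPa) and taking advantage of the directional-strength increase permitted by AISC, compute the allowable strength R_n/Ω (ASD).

R_n/Ω ≈ 116 kN

t_e = 0.707 × 5 = 3.535 mm; A_we = 3.535 × 170 = 600.9 mm².
Directional factor: 1.0 + 0.5 sin^1.5(90°) = 1.5.
F_nw = 0.6 × 430 × 1.5 = 387 MPa.
R_n/Ω = (387 × 600.9) / 2.0 × 10⁻³ = 116.3 kN.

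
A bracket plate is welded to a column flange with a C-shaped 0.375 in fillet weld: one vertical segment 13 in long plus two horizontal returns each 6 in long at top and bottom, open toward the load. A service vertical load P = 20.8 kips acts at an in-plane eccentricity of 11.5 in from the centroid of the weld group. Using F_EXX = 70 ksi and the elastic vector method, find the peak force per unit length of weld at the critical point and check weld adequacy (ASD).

f_max ≈ 2.98 kip/in; adequate

Total weld length L_w = 25 in. Treat welds as unit-width lines.
Centroid: x̄ = 2×6×3 / 25 = 1.44 in from the vertical weld.
Polar moment about centroid: J = I_x + I_y = [13³/12 + 2×6×6.5²] + [13×1.44² + 2(6³/12 + 6×1.56²)] = 782.2 in³.
Direct shear f_v = P/L_w = 20.8 / 25 = 0.832 kip/in (vertical).
Torsion M = P·e = 20.8 × 11.5 = 239.2 kip·in.
Critical point at (x, y) = (4.56, 6.5) from centroid. f_tx = M·y/J = 1.988 kip/in; f_ty = M·x/J = 1.394 kip/in.
Resultant f_max = √[f_tx² + (f_v + f_ty)²] = √[1.988² + (0.832 + 1.394)²] = 2.985 kip/in.
Capacity per unit length: r_n/Ω = (1/2.0) × 0.6 × 70 × (0.707 × 0.375) = 5.568 kip/in.
2.985 ≤ 5.568 → adequate.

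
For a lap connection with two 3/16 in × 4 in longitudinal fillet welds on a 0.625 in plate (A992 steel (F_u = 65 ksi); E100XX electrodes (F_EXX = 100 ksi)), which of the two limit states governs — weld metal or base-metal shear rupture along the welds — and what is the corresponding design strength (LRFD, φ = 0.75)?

t_e = 0.707 × 0.1875 = 0.1326 in; L = 8 in.
Weld metal: φR_n = 0.75 × 0.6 × 100 × 0.1326 × 8 = 47.72 kips.
Base metal (shear rupture): φR_n = 0.75 × 0.6 × 65 × 0.625 × 8 = 146.2 kips.
Governing: weld metal.

φR_n ≈ 47.7 kips (weld metal governs)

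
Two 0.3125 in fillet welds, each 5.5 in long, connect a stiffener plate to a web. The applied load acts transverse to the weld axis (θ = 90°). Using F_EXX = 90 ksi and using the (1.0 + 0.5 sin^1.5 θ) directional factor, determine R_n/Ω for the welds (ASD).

t_e = 0.707 × 0.3125 = 0.2209 in; A_we = 0.2209 × 11 = 2.43 in².
Directional factor: 1.0 + 0.5 sin^1.5(90°) = 1.5.
F_nw = 0.6 × 90 × 1.5 = 81 ksi.
R_n/Ω = (81 × 2.43) / 2.0 = 98.43 kip.

R_n/Ω ≈ 98.4 kip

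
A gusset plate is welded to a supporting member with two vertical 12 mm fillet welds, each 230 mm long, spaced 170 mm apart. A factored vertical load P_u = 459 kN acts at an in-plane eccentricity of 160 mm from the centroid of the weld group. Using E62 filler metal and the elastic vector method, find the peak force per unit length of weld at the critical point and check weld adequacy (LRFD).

E62XX → F_EXX = 620 MPa.
Total weld length L_w = 460 mm. Treat welds as unit-width lines.
Polar moment about centroid: J = 2[d³/12 + d(b/2)²] = 2[230³/12 + 230×85²] = 5351000 mm³.
Direct shear f_v = P/L_w = 459×10³ / 460 = 997.8 N/mm (vertical).
Torsion M = P·e = 459×10³ × 160 = 73440000 N·mm.
Critical point at (x, y) = (85, 115) from centroid. f_tx = M·y/J = 1578 N/mm; f_ty = M·x/J = 1167 N/mm.
Resultant f_max = √[f_tx² + (f_v + f_ty)²] = √[1578² + (997.8 + 1167)²] = 2679 N/mm.
Capacity per unit length: φr_n = 0.75 × 0.6 × 620 × (0.707 × 12) = 2367 N/mm.
2679 > 2367 → NOT adequate.

f_max ≈ 2680 N/mm; NOT adequate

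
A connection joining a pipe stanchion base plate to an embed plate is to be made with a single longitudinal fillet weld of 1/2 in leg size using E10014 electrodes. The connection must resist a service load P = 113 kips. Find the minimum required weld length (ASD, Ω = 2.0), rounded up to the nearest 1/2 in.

L = 11 in

E100XX → F_EXX = 100 ksi.
Throat t_e = 0.707 × 0.5 = 0.3535 in.
r_n/Ω = (0.6 × 100 × 0.3535) / 2.0 = 10.6 kip/in.
L_req = P / (r_n/Ω) = 113 / 10.6 = 10.66 in total.
Round up → use L = 11 in.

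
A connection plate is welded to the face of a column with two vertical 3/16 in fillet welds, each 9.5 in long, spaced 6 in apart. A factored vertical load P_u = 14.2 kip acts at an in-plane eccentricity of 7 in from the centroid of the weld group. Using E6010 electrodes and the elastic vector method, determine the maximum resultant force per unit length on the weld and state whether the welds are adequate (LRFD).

f_max ≈ 2.27 kip/in; adequate

E60XX → F_EXX = 60 ksi.
Total weld length L_w = 19 in. Treat welds as unit-width lines.
Polar moment about centroid: J = 2[d³/12 + d(b/2)²] = 2[9.5³/12 + 9.5×3²] = 313.9 in³.
Direct shear f_v = P/L_w = 14.2 / 19 = 0.7474 kip/in (vertical).
Torsion M = P·e = 14.2 × 7 = 99.4 kip·in.
Critical point at (x, y) = (3, 4.75) from centroid. f_tx = M·y/J = 1.504 kip/in; f_ty = M·x/J = 0.95 kip/in.
Resultant f_max = √[f_tx² + (f_v + f_ty)²] = √[1.504² + (0.7474 + 0.95)²] = 2.268 kip/in.
Capacity per unit length: φr_n = 0.75 × 0.6 × 60 × (0.707 × 0.1875) = 3.579 kip/in.
2.268 ≤ 3.579 → adequate.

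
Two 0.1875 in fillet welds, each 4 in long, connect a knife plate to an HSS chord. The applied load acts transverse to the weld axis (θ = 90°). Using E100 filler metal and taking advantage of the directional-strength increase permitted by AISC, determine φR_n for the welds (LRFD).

φR_n ≈ 71.6 kip

E100XX → F_EXX = 100 ksi.
t_e = 0.707 × 0.1875 = 0.1326 in; A_we = 0.1326 × 8 = 1.06 in².
Directional factor: 1.0 + 0.5 sin^1.5(90°) = 1.5.
F_nw = 0.6 × 100 × 1.5 = 90 ksi.
φR_n = 0.75 × 90 × 1.06 = 71.58 kip.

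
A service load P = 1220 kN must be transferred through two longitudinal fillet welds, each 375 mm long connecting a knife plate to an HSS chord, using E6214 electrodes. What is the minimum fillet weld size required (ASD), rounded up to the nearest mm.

w = 13 mm

E62XX → F_EXX = 620 MPa.
Total weld length L = 750 mm.
Required throat t_e = P × Ω / (0.6 F_EXX × L) = 1220 × 2.0 / (0.6 × 620 × 750 × 10⁻³) = 8.746 mm.
Required leg w = t_e / 0.707 = 12.37 mm → use 13 mm.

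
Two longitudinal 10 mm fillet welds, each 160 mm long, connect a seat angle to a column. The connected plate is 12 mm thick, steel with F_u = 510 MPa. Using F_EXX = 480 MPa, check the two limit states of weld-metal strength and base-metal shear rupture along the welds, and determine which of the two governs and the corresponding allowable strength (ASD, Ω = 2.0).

t_e = 0.707 × 10 = 7.07 mm; L = 320 mm.
Weld metal: R_n/Ω = (1/2.0) × 0.6 × 480 × 7.07 × 320 × 10⁻³ = 325.8 kN.
Base metal (shear rupture): R_n/Ω = (1/2.0) × 0.6 × 510 × 12 × 320 × 10⁻³ = 587.5 kN.
Governing: weld metal.

R_n/Ω ≈ 326 kN (weld metal governs)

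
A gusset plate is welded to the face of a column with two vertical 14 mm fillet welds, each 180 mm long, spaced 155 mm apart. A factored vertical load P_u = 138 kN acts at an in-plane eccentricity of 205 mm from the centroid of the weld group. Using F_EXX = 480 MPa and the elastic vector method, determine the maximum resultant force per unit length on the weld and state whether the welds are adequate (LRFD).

f_max ≈ 1350 N/mm; adequate

Total weld length L_w = 360 mm. Treat welds as unit-width lines.
Polar moment about centroid: J = 2[d³/12 + d(b/2)²] = 2[180³/12 + 180×77.5²] = 3134000 mm³.
Direct shear f_v = P/L_w = 138×10³ / 360 = 383.3 N/mm (vertical).
Torsion M = P·e = 138×10³ × 205 = 28290000 N·mm.
Critical point at (x, y) = (77.5, 90) from centroid. f_tx = M·y/J = 812.3 N/mm; f_ty = M·x/J = 699.5 N/mm.
Resultant f_max = √[f_tx² + (f_v + f_ty)²] = √[812.3² + (383.3 + 699.5)²] = 1354 N/mm.
Capacity per unit length: φr_n = 0.75 × 0.6 × 480 × (0.707 × 14) = 2138 N/mm.
1354 ≤ 2138 → adequate.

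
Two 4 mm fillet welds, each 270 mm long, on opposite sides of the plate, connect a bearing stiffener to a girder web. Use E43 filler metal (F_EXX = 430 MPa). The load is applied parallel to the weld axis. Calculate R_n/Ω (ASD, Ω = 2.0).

Effective throat t_e = 0.707 × 4 = 2.828 mm.
Total length L = 540 mm; A_we = 2.828 × 540 = 1527 mm².
F_nw = 0.6 F_EXX = 0.6 × 430 = 258 MPa.
R_n = 258 × 1527 × 10⁻³ = 394 kN; R_n/Ω = 394/2.0 = 197 kN.

R_n/Ω ≈ 197 kN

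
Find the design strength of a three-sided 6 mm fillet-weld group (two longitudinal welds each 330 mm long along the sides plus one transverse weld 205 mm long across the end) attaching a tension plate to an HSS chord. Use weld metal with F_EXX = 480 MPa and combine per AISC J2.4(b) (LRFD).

φR_n ≈ 796 kN

t_e = 0.707 × 6 = 4.242 mm.
R_nwl = 0.6 × 480 × 4.242 × 660 × 10⁻³ = 806.3 kN (longitudinal, 2 welds).
R_nwt = 0.6 × 480 × 4.242 × 205 × 10⁻³ = 250.4 kN (transverse, base value).
(i) R_nwl + R_nwt = 1057 kN; (ii) 0.85 R_nwl + 1.5 R_nwt = 1061 kN.
R_n = max = 1061 kN [governs: (ii)]; φR_n = 795.8 kN.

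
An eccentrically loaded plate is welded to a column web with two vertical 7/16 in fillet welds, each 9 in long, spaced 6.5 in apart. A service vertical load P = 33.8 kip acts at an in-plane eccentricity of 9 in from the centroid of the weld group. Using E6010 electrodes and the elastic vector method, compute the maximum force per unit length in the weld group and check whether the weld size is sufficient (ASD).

f_max ≈ 6.69 kip/in; NOT adequate

E60XX → F_EXX = 60 ksi.
Total weld length L_w = 18 in. Treat welds as unit-width lines.
Polar moment about centroid: J = 2[d³/12 + d(b/2)²] = 2[9³/12 + 9×3.25²] = 311.6 in³.
Direct shear f_v = P/L_w = 33.8 / 18 = 1.878 kip/in (vertical).
Torsion M = P·e = 33.8 × 9 = 304.2 kip·in.
Critical point at (x, y) = (3.25, 4.5) from centroid. f_tx = M·y/J = 4.393 kip/in; f_ty = M·x/J = 3.173 kip/in.
Resultant f_max = √[f_tx² + (f_v + f_ty)²] = √[4.393² + (1.878 + 3.173)²] = 6.693 kip/in.
Capacity per unit length: r_n/Ω = (1/2.0) × 0.6 × 60 × (0.707 × 0.4375) = 5.568 kip/in.
6.693 > 5.568 → NOT adequate.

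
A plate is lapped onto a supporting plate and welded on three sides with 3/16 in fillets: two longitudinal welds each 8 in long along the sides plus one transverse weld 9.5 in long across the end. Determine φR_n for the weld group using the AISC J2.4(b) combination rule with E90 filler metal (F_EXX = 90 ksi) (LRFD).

φR_n ≈ 150 kips

t_e = 0.707 × 0.1875 = 0.1326 in.
R_nwl = 0.6 × 90 × 0.1326 × 16 = 114.5 kips (longitudinal, 2 welds).
R_nwt = 0.6 × 90 × 0.1326 × 9.5 = 68 kips (transverse, base value).
(i) R_nwl + R_nwt = 182.5 kips; (ii) 0.85 R_nwl + 1.5 R_nwt = 199.4 kips.
R_n = max = 199.4 kips [governs: (ii)]; φR_n = 149.5 kips.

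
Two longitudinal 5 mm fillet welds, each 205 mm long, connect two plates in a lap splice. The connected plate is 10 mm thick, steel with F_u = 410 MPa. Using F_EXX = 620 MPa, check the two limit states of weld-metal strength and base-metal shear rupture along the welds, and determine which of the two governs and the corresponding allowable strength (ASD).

t_e = 0.707 × 5 = 3.535 mm; L = 410 mm.
Weld metal: R_n/Ω = (1/2.0) × 0.6 × 620 × 3.535 × 410 × 10⁻³ = 269.6 kN.
Base metal (shear rupture): R_n/Ω = (1/2.0) × 0.6 × 410 × 10 × 410 × 10⁻³ = 504.3 kN.
Governing: weld metal.

R_n/Ω ≈ 270 kN (weld metal governs)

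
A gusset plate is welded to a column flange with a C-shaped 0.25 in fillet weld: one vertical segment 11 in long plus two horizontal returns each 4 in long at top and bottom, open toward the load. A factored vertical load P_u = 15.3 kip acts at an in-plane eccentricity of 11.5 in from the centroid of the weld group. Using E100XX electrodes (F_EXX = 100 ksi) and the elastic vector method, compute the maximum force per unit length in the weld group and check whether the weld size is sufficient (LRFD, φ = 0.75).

Total weld length L_w = 19 in. Treat welds as unit-width lines.
Centroid: x̄ = 2×4×2 / 19 = 0.8421 in from the vertical weld.
Polar moment about centroid: J = I_x + I_y = [11³/12 + 2×4×5.5²] + [11×0.8421² + 2(4³/12 + 4×1.158²)] = 382.1 in³.
Direct shear f_v = P/L_w = 15.3 / 19 = 0.8053 kip/in (vertical).
Torsion M = P·e = 15.3 × 11.5 = 175.95 kip·in.
Critical point at (x, y) = (3.158, 5.5) from centroid. f_tx = M·y/J = 2.533 kip/in; f_ty = M·x/J = 1.454 kip/in.
Resultant f_max = √[f_tx² + (f_v + f_ty)²] = √[2.533² + (0.8053 + 1.454)²] = 3.394 kip/in.
Capacity per unit length: φr_n = 0.75 × 0.6 × 100 × (0.707 × 0.25) = 7.954 kip/in.
3.394 ≤ 7.954 → adequate.

f_max ≈ 3.39 kip/in; adequate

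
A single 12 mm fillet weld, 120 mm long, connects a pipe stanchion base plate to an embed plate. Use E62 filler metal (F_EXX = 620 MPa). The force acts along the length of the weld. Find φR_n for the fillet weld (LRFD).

Effective throat t_e = 0.707 × 12 = 8.484 mm.
Total length L = 120 mm; A_we = 8.484 × 120 = 1018 mm².
F_nw = 0.6 F_EXX = 0.6 × 620 = 372 MPa.
φR_n = 0.75 × 372 × 1018 × 10⁻³ = 284 kN.

φR_n ≈ 284 kN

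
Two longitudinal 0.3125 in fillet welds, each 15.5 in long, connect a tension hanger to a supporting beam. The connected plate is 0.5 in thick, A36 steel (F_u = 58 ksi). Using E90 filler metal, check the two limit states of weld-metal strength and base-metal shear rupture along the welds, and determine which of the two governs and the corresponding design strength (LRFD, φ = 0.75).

φR_n ≈ 277 kips (weld metal governs)

E90XX → F_EXX = 90 ksi.
t_e = 0.707 × 0.3125 = 0.2209 in; L = 31 in.
Weld metal: φR_n = 0.75 × 0.6 × 90 × 0.2209 × 31 = 277.4 kips.
Base metal (shear rupture): φR_n = 0.75 × 0.6 × 58 × 0.5 × 31 = 404.5 kips.
Governing: weld metal.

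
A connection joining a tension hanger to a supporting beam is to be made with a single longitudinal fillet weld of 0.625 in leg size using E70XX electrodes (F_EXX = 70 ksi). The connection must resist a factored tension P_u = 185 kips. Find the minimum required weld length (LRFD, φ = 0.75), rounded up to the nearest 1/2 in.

L = 13.5 in

Throat t_e = 0.707 × 0.625 = 0.4419 in.
φr_n = 0.75 × 0.6 × 70 × 0.4419 = 13.92 kips/in.
L_req = P_u / φr_n = 185 / 13.92 = 13.29 in total.
Round up → use L = 13.5 in.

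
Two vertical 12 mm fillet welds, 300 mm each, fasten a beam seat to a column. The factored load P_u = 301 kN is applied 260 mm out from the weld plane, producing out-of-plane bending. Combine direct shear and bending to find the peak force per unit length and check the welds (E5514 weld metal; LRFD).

f_max ≈ 2660 N/mm; NOT adequate

E55XX → F_EXX = 550 MPa.
L_w = 2 × 300 = 600 mm; section modulus (unit throat) S = 2 × L²/6 = 30000 mm².
Direct shear f_v = P/L_w = 301×10³/600 = 501.7 N/mm.
Moment M = P × e = 301×10³ × 260 = 78260000 N·mm; bending f_b = M/S = 2609 N/mm.
f_max = √(f_v² + f_b²) = √(501.7² + 2609²) = 2656 N/mm.
φr_n = 0.75 × 0.6 × 550 × (0.707 × 12) = 2100 N/mm → NOT adequate.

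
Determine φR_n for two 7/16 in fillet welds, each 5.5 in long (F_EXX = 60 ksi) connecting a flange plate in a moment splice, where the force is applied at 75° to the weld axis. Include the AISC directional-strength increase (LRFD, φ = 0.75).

φR_n ≈ 135 kips

t_e = 0.707 × 0.4375 = 0.3093 in; A_we = 0.3093 × 11 = 3.402 in².
Directional factor: 1.0 + 0.5 sin^1.5(75°) = 1.475.
F_nw = 0.6 × 60 × 1.475 = 53.09 ksi.
φR_n = 0.75 × 53.09 × 3.402 = 135.5 kips.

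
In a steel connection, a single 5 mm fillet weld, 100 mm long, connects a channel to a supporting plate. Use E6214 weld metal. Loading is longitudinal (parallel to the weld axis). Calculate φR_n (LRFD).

φR_n ≈ 98.6 kN

E62XX → F_EXX = 620 MPa.
Effective throat t_e = 0.707 × 5 = 3.535 mm.
Total length L = 100 mm; A_we = 3.535 × 100 = 353.5 mm².
F_nw = 0.6 F_EXX = 0.6 × 620 = 372 MPa.
φR_n = 0.75 × 372 × 353.5 × 10⁻³ = 98.63 kN.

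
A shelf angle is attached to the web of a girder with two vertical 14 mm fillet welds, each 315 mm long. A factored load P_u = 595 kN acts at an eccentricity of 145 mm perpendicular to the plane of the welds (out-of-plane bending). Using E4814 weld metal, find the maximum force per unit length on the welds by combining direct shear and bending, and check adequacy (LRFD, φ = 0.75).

f_max ≈ 2770 N/mm; NOT adequate

E48XX → F_EXX = 480 MPa.
L_w = 2 × 315 = 630 mm; section modulus (unit throat) S = 2 × L²/6 = 33080 mm².
Direct shear f_v = P/L_w = 595×10³/630 = 944.4 N/mm.
Moment M = P × e = 595×10³ × 145 = 86275000 N·mm; bending f_b = M/S = 2608 N/mm.
f_max = √(f_v² + f_b²) = √(944.4² + 2608²) = 2774 N/mm.
φr_n = 0.75 × 0.6 × 480 × (0.707 × 14) = 2138 N/mm → NOT adequate.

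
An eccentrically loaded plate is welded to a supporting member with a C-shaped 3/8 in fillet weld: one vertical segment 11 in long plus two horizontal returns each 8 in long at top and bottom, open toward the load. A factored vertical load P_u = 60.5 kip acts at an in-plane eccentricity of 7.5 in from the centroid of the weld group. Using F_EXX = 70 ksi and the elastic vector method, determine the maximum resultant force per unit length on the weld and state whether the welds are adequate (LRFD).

Total weld length L_w = 27 in. Treat welds as unit-width lines.
Centroid: x̄ = 2×8×4 / 27 = 2.37 in from the vertical weld.
Polar moment about centroid: J = I_x + I_y = [11³/12 + 2×8×5.5²] + [11×2.37² + 2(8³/12 + 8×1.63²)] = 784.5 in³.
Direct shear f_v = P/L_w = 60.5 / 27 = 2.241 kip/in (vertical).
Torsion M = P·e = 60.5 × 7.5 = 453.75 kip·in.
Critical point at (x, y) = (5.63, 5.5) from centroid. f_tx = M·y/J = 3.181 kip/in; f_ty = M·x/J = 3.256 kip/in.
Resultant f_max = √[f_tx² + (f_v + f_ty)²] = √[3.181² + (2.241 + 3.256)²] = 6.351 kip/in.
Capacity per unit length: φr_n = 0.75 × 0.6 × 70 × (0.707 × 0.375) = 8.351 kip/in.
6.351 ≤ 8.351 → adequate.

f_max ≈ 6.35 kip/in; adequate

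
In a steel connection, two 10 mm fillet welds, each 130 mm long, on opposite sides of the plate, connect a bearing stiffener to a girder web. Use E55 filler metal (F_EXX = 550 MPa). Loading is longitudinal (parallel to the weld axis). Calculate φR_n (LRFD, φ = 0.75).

φR_n ≈ 455 kN

Effective throat t_e = 0.707 × 10 = 7.07 mm.
Total length L = 260 mm; A_we = 7.07 × 260 = 1838 mm².
F_nw = 0.6 F_EXX = 0.6 × 550 = 330 MPa.
φR_n = 0.75 × 330 × 1838 × 10⁻³ = 455 kN.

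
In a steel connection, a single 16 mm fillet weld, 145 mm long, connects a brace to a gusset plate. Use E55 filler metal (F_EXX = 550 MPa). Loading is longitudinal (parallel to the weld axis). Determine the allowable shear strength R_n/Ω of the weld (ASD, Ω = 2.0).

Effective throat t_e = 0.707 × 16 = 11.31 mm.
Total length L = 145 mm; A_we = 11.31 × 145 = 1640 mm².
F_nw = 0.6 F_EXX = 0.6 × 550 = 330 MPa.
R_n = 330 × 1640 × 10⁻³ = 541.3 kN; R_n/Ω = 541.3/2.0 = 270.6 kN.

R_n/Ω ≈ 271 kN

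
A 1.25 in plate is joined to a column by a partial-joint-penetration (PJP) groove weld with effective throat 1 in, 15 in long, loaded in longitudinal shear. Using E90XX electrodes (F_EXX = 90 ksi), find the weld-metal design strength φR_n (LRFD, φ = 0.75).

Effective throat (given) t_e = 1 in.
A_we = 1 × 15 = 15 in².
F_nw = 0.6 F_EXX = 54 ksi.
φR_n = 0.75 × 54 × 15 = 607.5 kip.

φR_n ≈ 608 kip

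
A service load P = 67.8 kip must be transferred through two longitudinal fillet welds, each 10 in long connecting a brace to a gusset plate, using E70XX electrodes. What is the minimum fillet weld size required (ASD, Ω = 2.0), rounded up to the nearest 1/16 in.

E70XX → F_EXX = 70 ksi.
Total weld length L = 20 in.
Required throat t_e = P × Ω / (0.6 F_EXX × L) = 67.8 × 2.0 / (0.6 × 70 × 20) = 0.1614 in.
Required leg w = t_e / 0.707 = 0.2283 in → use 1/4 in.

w = 1/4 in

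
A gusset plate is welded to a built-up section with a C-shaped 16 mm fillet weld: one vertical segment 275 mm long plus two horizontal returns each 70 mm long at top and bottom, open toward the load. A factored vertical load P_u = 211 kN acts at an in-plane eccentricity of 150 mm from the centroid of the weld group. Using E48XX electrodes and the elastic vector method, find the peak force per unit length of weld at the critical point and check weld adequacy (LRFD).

E48XX → F_EXX = 480 MPa.
Total weld length L_w = 415 mm. Treat welds as unit-width lines.
Centroid: x̄ = 2×70×35 / 415 = 11.81 mm from the vertical weld.
Polar moment about centroid: J = I_x + I_y = [275³/12 + 2×70×137.5²] + [275×11.81² + 2(70³/12 + 70×23.19²)] = 4551000 mm³.
Direct shear f_v = P/L_w = 211×10³ / 415 = 508.4 N/mm (vertical).
Torsion M = P·e = 211×10³ × 150 = 31650000 N·mm.
Critical point at (x, y) = (58.19, 137.5) from centroid. f_tx = M·y/J = 956.3 N/mm; f_ty = M·x/J = 404.7 N/mm.
Resultant f_max = √[f_tx² + (f_v + f_ty)²] = √[956.3² + (508.4 + 404.7)²] = 1322 N/mm.
Capacity per unit length: φr_n = 0.75 × 0.6 × 480 × (0.707 × 16) = 2443 N/mm.
1322 ≤ 2443 → adequate.

f_max ≈ 1320 N/mm; adequate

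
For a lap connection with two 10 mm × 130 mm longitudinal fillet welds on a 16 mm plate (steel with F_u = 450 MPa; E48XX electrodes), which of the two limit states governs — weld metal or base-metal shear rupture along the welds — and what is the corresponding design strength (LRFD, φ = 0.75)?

E48XX → F_EXX = 480 MPa.
t_e = 0.707 × 10 = 7.07 mm; L = 260 mm.
Weld metal: φR_n = 0.75 × 0.6 × 480 × 7.07 × 260 × 10⁻³ = 397.1 kN.
Base metal (shear rupture): φR_n = 0.75 × 0.6 × 450 × 16 × 260 × 10⁻³ = 842.4 kN.
Governing: weld metal.

φR_n ≈ 397 kN (weld metal governs)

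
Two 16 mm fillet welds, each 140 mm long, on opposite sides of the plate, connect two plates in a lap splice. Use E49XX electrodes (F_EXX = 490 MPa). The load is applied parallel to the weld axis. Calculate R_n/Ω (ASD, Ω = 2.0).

R_n/Ω ≈ 466 kN

Effective throat t_e = 0.707 × 16 = 11.31 mm.
Total length L = 280 mm; A_we = 11.31 × 280 = 3167 mm².
F_nw = 0.6 F_EXX = 0.6 × 490 = 294 MPa.
R_n = 294 × 3167 × 10⁻³ = 931.2 kN; R_n/Ω = 931.2/2.0 = 465.6 kN.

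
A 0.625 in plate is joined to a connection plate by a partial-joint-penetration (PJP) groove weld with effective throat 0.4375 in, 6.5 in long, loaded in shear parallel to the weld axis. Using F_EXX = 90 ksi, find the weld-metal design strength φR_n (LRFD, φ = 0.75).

φR_n ≈ 115 kip

Effective throat (given) t_e = 0.4375 in.
A_we = 0.4375 × 6.5 = 2.844 in².
F_nw = 0.6 F_EXX = 54 ksi.
φR_n = 0.75 × 54 × 2.844 = 115.2 kip.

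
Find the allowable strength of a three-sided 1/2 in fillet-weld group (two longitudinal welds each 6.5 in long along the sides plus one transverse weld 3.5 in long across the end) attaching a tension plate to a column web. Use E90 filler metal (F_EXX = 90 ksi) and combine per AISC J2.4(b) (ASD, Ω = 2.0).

R_n/Ω ≈ 157 kips

t_e = 0.707 × 0.5 = 0.3535 in.
R_nwl = 0.6 × 90 × 0.3535 × 13 = 248.2 kips (longitudinal, 2 welds).
R_nwt = 0.6 × 90 × 0.3535 × 3.5 = 66.81 kips (transverse, base value).
(i) R_nwl + R_nwt = 315 kips; (ii) 0.85 R_nwl + 1.5 R_nwt = 311.2 kips.
R_n = max = 315 kips [governs: (i)]; R_n/Ω = 157.5 kips.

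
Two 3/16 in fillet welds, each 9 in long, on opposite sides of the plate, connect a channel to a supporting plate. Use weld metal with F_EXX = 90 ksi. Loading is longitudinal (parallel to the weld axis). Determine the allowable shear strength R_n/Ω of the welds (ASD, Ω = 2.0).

R_n/Ω ≈ 64.4 kips

Effective throat t_e = 0.707 × 0.1875 = 0.1326 in.
Total length L = 18 in; A_we = 0.1326 × 18 = 2.386 in².
F_nw = 0.6 F_EXX = 0.6 × 90 = 54 ksi.
R_n = 54 × 2.386 = 128.9 kips; R_n/Ω = 128.9/2.0 = 64.43 kips.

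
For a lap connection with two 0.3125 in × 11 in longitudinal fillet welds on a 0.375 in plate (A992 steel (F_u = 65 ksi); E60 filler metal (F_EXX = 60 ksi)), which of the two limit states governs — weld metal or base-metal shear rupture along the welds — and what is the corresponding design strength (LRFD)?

t_e = 0.707 × 0.3125 = 0.2209 in; L = 22 in.
Weld metal: φR_n = 0.75 × 0.6 × 60 × 0.2209 × 22 = 131.2 kip.
Base metal (shear rupture): φR_n = 0.75 × 0.6 × 65 × 0.375 × 22 = 241.3 kip.
Governing: weld metal.

φR_n ≈ 131 kip (weld metal governs)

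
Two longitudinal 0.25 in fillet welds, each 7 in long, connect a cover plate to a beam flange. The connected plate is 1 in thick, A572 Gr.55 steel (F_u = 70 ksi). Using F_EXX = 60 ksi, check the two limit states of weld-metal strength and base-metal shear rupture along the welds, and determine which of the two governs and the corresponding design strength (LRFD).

φR_n ≈ 66.8 kips (weld metal governs)

t_e = 0.707 × 0.25 = 0.1767 in; L = 14 in.
Weld metal: φR_n = 0.75 × 0.6 × 60 × 0.1767 × 14 = 66.81 kips.
Base metal (shear rupture): φR_n = 0.75 × 0.6 × 70 × 1 × 14 = 441 kips.
Governing: weld metal.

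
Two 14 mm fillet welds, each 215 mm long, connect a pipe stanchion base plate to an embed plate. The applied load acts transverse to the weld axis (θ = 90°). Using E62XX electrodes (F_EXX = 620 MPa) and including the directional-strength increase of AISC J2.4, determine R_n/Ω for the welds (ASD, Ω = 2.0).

R_n/Ω ≈ 1190 kN

t_e = 0.707 × 14 = 9.898 mm; A_we = 9.898 × 430 = 4256 mm².
Directional factor: 1.0 + 0.5 sin^1.5(90°) = 1.5.
F_nw = 0.6 × 620 × 1.5 = 558 MPa.
R_n/Ω = (558 × 4256) / 2.0 × 10⁻³ = 1187 kN.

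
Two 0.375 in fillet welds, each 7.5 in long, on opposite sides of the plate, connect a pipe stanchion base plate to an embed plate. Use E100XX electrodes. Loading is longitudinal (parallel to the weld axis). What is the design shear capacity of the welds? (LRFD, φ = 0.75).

φR_n ≈ 179 kip

E100XX → F_EXX = 100 ksi.
Effective throat t_e = 0.707 × 0.375 = 0.2651 in.
Total length L = 15 in; A_we = 0.2651 × 15 = 3.977 in².
F_nw = 0.6 F_EXX = 0.6 × 100 = 60 ksi.
φR_n = 0.75 × 60 × 3.977 = 179 kip.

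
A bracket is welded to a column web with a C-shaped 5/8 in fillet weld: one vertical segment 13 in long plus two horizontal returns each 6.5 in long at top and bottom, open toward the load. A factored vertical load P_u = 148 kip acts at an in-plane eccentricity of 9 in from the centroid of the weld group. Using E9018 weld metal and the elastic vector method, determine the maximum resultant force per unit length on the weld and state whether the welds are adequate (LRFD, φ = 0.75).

f_max ≈ 16.8 kip/in; adequate

E90XX → F_EXX = 90 ksi.
Total weld length L_w = 26 in. Treat welds as unit-width lines.
Centroid: x̄ = 2×6.5×3.25 / 26 = 1.625 in from the vertical weld.
Polar moment about centroid: J = I_x + I_y = [13³/12 + 2×6.5×6.5²] + [13×1.625² + 2(6.5³/12 + 6.5×1.625²)] = 846.8 in³.
Direct shear f_v = P/L_w = 148 / 26 = 5.692 kip/in (vertical).
Torsion M = P·e = 148 × 9 = 1332 kip·in.
Critical point at (x, y) = (4.875, 6.5) from centroid. f_tx = M·y/J = 10.22 kip/in; f_ty = M·x/J = 7.669 kip/in.
Resultant f_max = √[f_tx² + (f_v + f_ty)²] = √[10.22² + (5.692 + 7.669)²] = 16.82 kip/in.
Capacity per unit length: φr_n = 0.75 × 0.6 × 90 × (0.707 × 0.625) = 17.9 kip/in.
16.82 ≤ 17.9 → adequate.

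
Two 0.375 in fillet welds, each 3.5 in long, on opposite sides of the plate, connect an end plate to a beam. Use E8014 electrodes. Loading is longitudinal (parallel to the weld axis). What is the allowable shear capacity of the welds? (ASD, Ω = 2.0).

E80XX → F_EXX = 80 ksi.
Effective throat t_e = 0.707 × 0.375 = 0.2651 in.
Total length L = 7 in; A_we = 0.2651 × 7 = 1.856 in².
F_nw = 0.6 F_EXX = 0.6 × 80 = 48 ksi.
R_n = 48 × 1.856 = 89.08 kips; R_n/Ω = 89.08/2.0 = 44.54 kips.

R_n/Ω ≈ 44.5 kips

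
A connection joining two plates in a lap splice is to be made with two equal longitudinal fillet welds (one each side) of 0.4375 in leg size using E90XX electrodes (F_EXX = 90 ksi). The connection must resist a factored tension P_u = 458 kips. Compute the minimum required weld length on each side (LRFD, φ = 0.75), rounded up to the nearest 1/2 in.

L = 18.5 in on each side

Throat t_e = 0.707 × 0.4375 = 0.3093 in.
φr_n = 0.75 × 0.6 × 90 × 0.3093 = 12.53 kips/in.
L_req = P_u / φr_n = 458 / 12.53 = 36.56 in total.
Per side: 36.56 / 2 = 18.28 in.
Round up → use L = 18.5 in on each side.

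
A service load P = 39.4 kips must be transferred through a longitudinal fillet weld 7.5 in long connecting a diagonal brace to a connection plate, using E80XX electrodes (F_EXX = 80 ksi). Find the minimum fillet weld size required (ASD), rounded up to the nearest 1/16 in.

Total weld length L = 7.5 in.
Required throat t_e = P × Ω / (0.6 F_EXX × L) = 39.4 × 2.0 / (0.6 × 80 × 7.5) = 0.2189 in.
Required leg w = t_e / 0.707 = 0.3096 in → use 5/16 in.

w = 5/16 in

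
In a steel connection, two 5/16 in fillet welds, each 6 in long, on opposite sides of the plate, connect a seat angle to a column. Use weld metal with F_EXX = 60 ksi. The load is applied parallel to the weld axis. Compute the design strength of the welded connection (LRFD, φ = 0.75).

Effective throat t_e = 0.707 × 0.3125 = 0.2209 in.
Total length L = 12 in; A_we = 0.2209 × 12 = 2.651 in².
F_nw = 0.6 F_EXX = 0.6 × 60 = 36 ksi.
φR_n = 0.75 × 36 × 2.651 = 71.58 kip.

φR_n ≈ 71.6 kip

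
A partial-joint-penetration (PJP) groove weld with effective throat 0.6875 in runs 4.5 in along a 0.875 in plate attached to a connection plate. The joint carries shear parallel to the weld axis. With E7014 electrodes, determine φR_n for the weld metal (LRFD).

φR_n ≈ 97.5 kip

E70XX → F_EXX = 70 ksi.
Effective throat (given) t_e = 0.6875 in.
A_we = 0.6875 × 4.5 = 3.094 in².
F_nw = 0.6 F_EXX = 42 ksi.
φR_n = 0.75 × 42 × 3.094 = 97.45 kip.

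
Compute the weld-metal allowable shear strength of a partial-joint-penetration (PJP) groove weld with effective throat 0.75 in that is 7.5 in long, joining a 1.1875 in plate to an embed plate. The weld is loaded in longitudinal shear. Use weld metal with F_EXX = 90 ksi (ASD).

Effective throat (given) t_e = 0.75 in.
A_we = 0.75 × 7.5 = 5.625 in².
F_nw = 0.6 F_EXX = 54 ksi.
R_n/Ω = (54 × 5.625) / 2.0 = 151.9 kip.

R_n/Ω ≈ 152 kip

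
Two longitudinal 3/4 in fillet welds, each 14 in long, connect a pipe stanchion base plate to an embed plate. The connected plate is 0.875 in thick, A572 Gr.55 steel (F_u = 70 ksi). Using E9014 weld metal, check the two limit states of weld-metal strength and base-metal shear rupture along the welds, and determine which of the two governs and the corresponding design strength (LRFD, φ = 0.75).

φR_n ≈ 601 kip (weld metal governs)

E90XX → F_EXX = 90 ksi.
t_e = 0.707 × 0.75 = 0.5302 in; L = 28 in.
Weld metal: φR_n = 0.75 × 0.6 × 90 × 0.5302 × 28 = 601.3 kip.
Base metal (shear rupture): φR_n = 0.75 × 0.6 × 70 × 0.875 × 28 = 771.8 kip.
Governing: weld metal.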